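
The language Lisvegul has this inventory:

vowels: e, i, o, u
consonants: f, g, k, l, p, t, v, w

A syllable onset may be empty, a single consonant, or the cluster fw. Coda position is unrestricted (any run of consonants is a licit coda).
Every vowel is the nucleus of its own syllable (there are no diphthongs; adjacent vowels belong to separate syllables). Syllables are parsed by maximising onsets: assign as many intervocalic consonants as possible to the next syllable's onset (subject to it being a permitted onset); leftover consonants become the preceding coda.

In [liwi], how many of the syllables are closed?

0

The vowels are i, i — 2 nuclei, so 2 syllables.
V1 /i/ – V2 /i/: just /w/ — single C goes to the following onset.
Putting it together: li.wi.
Classifying each syllable: /li/ (open), /wi/ (open).
Closed syllables: 0.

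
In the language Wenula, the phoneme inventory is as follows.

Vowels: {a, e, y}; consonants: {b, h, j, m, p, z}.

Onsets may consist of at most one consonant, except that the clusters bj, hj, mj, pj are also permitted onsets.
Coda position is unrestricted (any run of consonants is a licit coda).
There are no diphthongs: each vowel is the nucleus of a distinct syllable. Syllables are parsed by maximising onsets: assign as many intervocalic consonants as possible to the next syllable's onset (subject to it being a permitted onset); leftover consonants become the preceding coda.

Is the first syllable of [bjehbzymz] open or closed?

The vowels are e, y — 2 nuclei, so 2 syllables.
/e…y/ gap (V1→V2): /hbz/; trying suffixes from longest down, /z/ is the first permitted one, so coda /hb/ | onset /z/.
Result: bjehb.zymz.
Syllable 1 is /bjehb/ with coda /hb/, so it is closed.

closed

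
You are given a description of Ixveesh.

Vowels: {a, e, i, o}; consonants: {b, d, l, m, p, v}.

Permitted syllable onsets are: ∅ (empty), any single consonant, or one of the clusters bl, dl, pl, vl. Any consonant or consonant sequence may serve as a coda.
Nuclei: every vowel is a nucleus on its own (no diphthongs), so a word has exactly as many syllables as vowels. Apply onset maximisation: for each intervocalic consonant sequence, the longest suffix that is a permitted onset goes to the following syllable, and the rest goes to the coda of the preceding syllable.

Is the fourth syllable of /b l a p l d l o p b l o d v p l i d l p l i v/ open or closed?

The vowels are a, o, o, i, i — 5 nuclei, so 5 syllables.
σ1/σ2 boundary: /pldl/ — longest licit onset from the right is /dl/, leaving /pl/ as coda.
σ2/σ3 boundary: cluster /pbl/ — the longest permitted-onset suffix is /bl/; onset = /bl/, preceding coda = /p/.
σ3/σ4 boundary: /dvpl/ — longest licit onset from the right is /pl/, leaving /dv/ as coda.
σ4/σ5 boundary: /dlpl/; trying suffixes from longest down, /pl/ is the first permitted one, so coda /dl/ | onset /pl/.
So the parse is blapl.dlop.blodv.plidl.pliv.
Syllable 4 is /plidl/ with coda /dl/, so it is closed.

closed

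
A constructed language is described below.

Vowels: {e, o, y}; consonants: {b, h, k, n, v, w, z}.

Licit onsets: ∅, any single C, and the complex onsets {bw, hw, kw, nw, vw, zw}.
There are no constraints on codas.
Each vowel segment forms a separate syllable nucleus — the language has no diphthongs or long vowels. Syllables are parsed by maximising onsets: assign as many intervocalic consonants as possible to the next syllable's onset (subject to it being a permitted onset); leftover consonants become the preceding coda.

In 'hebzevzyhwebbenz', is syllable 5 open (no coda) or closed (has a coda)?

closed

Vowels present: e, e, y, e, e; each is a nucleus, giving 5 syllables.
V1 /e/ – V2 /e/: cluster /bz/ — the longest permitted-onset suffix is /z/; onset = /z/, preceding coda = /b/.
V2 /e/ – V3 /y/: /vz/ splits as /v/ + /z/ (/z/ is the longest suffix that is a licit onset).
V3 /y/ – V4 /e/: /hw/ is a licit onset in full, so it all attaches to the next syllable.
V4 /e/ – V5 /e/: /bb/; trying suffixes from longest down, /b/ is the first permitted one, so coda /b/ | onset /b/.
Putting it together: heb.zev.zy.hweb.benz.
Syllable 5 is /benz/ with coda /nz/, so it is closed.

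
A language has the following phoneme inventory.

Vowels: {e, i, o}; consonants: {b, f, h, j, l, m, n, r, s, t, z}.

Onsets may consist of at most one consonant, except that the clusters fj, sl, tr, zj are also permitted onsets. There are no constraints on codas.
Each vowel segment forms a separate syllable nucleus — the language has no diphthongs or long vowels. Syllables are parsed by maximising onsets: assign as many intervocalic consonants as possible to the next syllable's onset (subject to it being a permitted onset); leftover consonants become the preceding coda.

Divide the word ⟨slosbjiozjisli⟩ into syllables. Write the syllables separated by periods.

slosb.ji.o.zji.sli

Vowels present: o, i, o, i, i; each is a nucleus, giving 5 syllables.
Between /o/ (V1) and /i/ (V2): /sbj/; trying suffixes from longest down, /j/ is the first permitted one, so coda /sb/ | onset /j/.
Between /i/ (V2) and /o/ (V3): no consonants, so the boundary falls immediately after /i/.
Between /o/ (V3) and /i/ (V4): /zj/ — entire cluster is a permitted onset → onset /zj/, coda ∅.
Between /i/ (V4) and /i/ (V5): /sl/ — entire cluster is a permitted onset → onset /sl/, coda ∅.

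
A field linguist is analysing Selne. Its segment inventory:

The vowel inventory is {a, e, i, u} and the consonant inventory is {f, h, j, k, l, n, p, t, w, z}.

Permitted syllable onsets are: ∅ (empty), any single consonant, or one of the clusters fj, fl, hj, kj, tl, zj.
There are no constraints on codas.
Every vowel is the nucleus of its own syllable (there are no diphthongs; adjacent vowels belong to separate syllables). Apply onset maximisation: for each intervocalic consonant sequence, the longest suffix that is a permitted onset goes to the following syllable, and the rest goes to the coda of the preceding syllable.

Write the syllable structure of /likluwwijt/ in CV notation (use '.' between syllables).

Vowels present: i, u, i; each is a nucleus, giving 3 syllables.
σ1/σ2 boundary: /kl/ splits as /k/ + /l/ (/l/ is the longest suffix that is a licit onset).
σ2/σ3 boundary: /ww/ splits as /w/ + /w/ (/w/ is the longest suffix that is a licit onset).
Putting it together: lik.luw.wijt.
Mapping each syllable to C/V: /lik/ → CVC, /luw/ → CVC, /wijt/ → CVCC.

CVC.CVC.CVCC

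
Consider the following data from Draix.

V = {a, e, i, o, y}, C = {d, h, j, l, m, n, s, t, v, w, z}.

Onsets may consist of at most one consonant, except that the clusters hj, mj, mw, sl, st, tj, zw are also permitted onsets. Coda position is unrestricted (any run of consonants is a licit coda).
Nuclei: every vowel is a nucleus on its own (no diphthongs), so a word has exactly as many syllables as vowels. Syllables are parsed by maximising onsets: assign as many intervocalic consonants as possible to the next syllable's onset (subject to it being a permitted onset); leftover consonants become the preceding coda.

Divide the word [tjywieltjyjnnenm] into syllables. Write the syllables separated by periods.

tjy.wi.el.tjyjn.nenm

Vowels present: y, i, e, y, e; each is a nucleus, giving 5 syllables.
V1 /y/ – V2 /i/: /w/ → onset of the next syllable (single consonants are always licit onsets).
V2 /i/ – V3 /e/: no consonants, so the boundary falls immediately after /i/.
V3 /e/ – V4 /y/: /ltj/ splits as /l/ + /tj/ (/tj/ is the longest suffix that is a licit onset).
V4 /y/ – V5 /e/: /jnn/; trying suffixes from longest down, /n/ is the first permitted one, so coda /jn/ | onset /n/.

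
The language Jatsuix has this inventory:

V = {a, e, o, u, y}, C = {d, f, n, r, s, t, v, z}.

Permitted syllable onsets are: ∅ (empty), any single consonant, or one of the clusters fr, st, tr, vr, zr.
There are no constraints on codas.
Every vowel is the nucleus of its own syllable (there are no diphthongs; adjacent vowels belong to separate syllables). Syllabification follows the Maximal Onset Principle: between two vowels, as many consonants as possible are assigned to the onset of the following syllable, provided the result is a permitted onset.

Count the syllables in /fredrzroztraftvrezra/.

5

Vowels present: e, o, a, e, a; each is a nucleus, giving 5 syllables.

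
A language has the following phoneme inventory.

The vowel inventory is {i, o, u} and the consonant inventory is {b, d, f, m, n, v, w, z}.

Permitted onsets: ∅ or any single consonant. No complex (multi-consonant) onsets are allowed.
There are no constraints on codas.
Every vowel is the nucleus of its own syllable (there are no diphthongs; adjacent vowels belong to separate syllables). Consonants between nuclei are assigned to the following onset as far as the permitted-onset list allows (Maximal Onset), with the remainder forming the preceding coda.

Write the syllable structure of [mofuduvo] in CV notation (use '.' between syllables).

CV.CV.CV.CV

The vowels are o, u, u, o — 4 nuclei, so 4 syllables.
/o…u/ gap (V1→V2): /f/ → onset of the next syllable (single consonants are always licit onsets).
/u…u/ gap (V2→V3): /d/ is a single consonant, so it becomes the next onset.
/u…o/ gap (V3→V4): just /v/ — single C goes to the following onset.
So the parse is mo.fu.du.vo.
Mapping each syllable to C/V: /mo/ → CV, /fu/ → CV, /du/ → CV, /vo/ → CV.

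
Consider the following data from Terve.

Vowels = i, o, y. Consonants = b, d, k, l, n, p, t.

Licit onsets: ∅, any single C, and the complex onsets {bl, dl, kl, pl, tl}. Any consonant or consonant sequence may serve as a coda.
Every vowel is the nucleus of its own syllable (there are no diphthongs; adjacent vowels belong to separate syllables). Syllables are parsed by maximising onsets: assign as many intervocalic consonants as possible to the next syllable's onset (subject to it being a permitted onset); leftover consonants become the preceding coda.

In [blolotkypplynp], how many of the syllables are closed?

The vowels are o, o, y, y — 4 nuclei, so 4 syllables.
Between /o/ (V1) and /o/ (V2): /l/ is a single consonant, so it becomes the next onset.
Between /o/ (V2) and /y/ (V3): /tk/ — longest licit onset from the right is /k/, leaving /t/ as coda.
Between /y/ (V3) and /y/ (V4): /ppl/ splits as /p/ + /pl/ (/pl/ is the longest suffix that is a licit onset).
So the parse is blo.lot.kyp.plynp.
Classifying each syllable: /blo/ (open), /lot/ (closed), /kyp/ (closed), /plynp/ (closed).
Closed syllables: 3.

3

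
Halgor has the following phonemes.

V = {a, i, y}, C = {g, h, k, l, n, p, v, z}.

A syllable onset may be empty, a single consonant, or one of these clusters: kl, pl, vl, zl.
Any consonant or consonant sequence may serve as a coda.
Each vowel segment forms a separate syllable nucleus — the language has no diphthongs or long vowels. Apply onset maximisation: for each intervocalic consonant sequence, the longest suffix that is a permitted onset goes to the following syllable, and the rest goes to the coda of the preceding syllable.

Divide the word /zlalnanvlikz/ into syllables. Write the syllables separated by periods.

zlal.nan.vlikz

Vowels present: a, a, i; each is a nucleus, giving 3 syllables.
σ1/σ2 boundary: /ln/ — longest licit onset from the right is /n/, leaving /l/ as coda.
σ2/σ3 boundary: cluster /nvl/ — the longest permitted-onset suffix is /vl/; onset = /vl/, preceding coda = /n/.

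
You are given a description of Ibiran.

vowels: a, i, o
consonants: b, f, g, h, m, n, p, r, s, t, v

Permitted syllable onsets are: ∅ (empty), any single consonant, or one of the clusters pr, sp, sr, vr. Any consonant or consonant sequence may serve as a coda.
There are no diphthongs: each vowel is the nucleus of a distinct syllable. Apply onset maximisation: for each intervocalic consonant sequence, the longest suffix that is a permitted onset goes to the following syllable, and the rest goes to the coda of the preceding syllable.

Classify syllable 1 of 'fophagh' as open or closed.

closed

Nuclei (vowels): o, a → 2 syllables.
Between /o/ (V1) and /a/ (V2): /ph/ splits as /p/ + /h/ (/h/ is the longest suffix that is a licit onset).
Syllabification: fop.hagh.
Syllable 1 is /fop/ with coda /p/, so it is closed.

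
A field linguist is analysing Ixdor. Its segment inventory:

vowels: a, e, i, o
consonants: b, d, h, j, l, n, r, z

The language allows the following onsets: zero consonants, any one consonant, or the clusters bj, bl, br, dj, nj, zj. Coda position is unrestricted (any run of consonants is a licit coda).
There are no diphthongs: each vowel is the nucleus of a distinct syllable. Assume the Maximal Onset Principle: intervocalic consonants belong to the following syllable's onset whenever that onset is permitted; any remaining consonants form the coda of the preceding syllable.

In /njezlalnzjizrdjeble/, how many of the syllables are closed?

3

The vowels are e, a, i, e, e — 5 nuclei, so 5 syllables.
V1 /e/ – V2 /a/: /zl/ — longest licit onset from the right is /l/, leaving /z/ as coda.
V2 /a/ – V3 /i/: /lnzj/; trying suffixes from longest down, /zj/ is the first permitted one, so coda /ln/ | onset /zj/.
V3 /i/ – V4 /e/: cluster /zrdj/ — the longest permitted-onset suffix is /dj/; onset = /dj/, preceding coda = /zr/.
V4 /e/ – V5 /e/: /bl/ — entire cluster is a permitted onset → onset /bl/, coda ∅.
Syllabification: njez.laln.zjizr.dje.ble.
Classifying each syllable: /njez/ (closed), /laln/ (closed), /zjizr/ (closed), /dje/ (open), /ble/ (open).
Closed syllables: 3.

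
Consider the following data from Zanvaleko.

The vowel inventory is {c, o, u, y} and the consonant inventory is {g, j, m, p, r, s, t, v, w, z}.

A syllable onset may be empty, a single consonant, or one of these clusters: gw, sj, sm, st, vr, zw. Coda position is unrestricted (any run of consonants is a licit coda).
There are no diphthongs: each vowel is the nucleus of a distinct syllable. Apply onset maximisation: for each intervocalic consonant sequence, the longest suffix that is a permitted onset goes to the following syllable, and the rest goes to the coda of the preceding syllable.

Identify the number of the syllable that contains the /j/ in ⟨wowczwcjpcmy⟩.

3

Vowels present: o, c, c, c, y; each is a nucleus, giving 5 syllables.
V1 /o/ – V2 /c/: /w/ is a single consonant, so it becomes the next onset.
V2 /c/ – V3 /c/: /zw/ — entire cluster is a permitted onset → onset /zw/, coda ∅.
V3 /c/ – V4 /c/: cluster /jp/ — the longest permitted-onset suffix is /p/; onset = /p/, preceding coda = /j/.
V4 /c/ – V5 /y/: /m/ is a single consonant, so it becomes the next onset.
Result: wo.wc.zwcj.pc.my.
The /j/ is in the coda of syllable 3 (/zwcj/).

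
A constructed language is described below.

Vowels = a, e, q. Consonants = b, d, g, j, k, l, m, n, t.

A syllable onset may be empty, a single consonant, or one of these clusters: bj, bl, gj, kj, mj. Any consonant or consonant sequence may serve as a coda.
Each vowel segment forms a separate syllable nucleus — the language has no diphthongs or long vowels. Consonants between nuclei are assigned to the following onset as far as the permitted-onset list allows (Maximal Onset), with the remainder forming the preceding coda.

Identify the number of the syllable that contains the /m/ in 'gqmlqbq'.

The vowels are q, q, q — 3 nuclei, so 3 syllables.
σ1/σ2 boundary: /ml/; trying suffixes from longest down, /l/ is the first permitted one, so coda /m/ | onset /l/.
σ2/σ3 boundary: just /b/ — single C goes to the following onset.
Putting it together: gqm.lq.bq.
The /m/ is in the coda of syllable 1 (/gqm/).

1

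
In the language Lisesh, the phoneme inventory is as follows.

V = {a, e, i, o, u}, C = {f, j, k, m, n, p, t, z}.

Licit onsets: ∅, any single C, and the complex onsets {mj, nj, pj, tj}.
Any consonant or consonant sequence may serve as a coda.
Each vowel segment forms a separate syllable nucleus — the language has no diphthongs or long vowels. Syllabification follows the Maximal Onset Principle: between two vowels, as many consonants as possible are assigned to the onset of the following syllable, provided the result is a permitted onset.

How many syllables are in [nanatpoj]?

Vowels present: a, a, o; each is a nucleus, giving 3 syllables.

3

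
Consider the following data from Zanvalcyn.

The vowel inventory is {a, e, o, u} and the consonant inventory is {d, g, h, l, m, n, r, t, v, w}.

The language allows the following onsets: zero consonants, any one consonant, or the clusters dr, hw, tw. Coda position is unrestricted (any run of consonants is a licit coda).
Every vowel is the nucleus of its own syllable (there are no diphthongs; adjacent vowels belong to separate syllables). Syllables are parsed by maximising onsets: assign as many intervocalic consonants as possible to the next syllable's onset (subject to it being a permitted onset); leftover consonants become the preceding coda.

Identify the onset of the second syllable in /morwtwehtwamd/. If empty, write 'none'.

tw

The vowels are o, e, a — 3 nuclei, so 3 syllables.
/o…e/ gap (V1→V2): /rwtw/; trying suffixes from longest down, /tw/ is the first permitted one, so coda /rw/ | onset /tw/.
/e…a/ gap (V2→V3): /htw/ — longest licit onset from the right is /tw/, leaving /h/ as coda.
Result: morw.tweh.twamd.
Syllable 2 is /tweh/: onset /tw/, nucleus /e/, coda /h/.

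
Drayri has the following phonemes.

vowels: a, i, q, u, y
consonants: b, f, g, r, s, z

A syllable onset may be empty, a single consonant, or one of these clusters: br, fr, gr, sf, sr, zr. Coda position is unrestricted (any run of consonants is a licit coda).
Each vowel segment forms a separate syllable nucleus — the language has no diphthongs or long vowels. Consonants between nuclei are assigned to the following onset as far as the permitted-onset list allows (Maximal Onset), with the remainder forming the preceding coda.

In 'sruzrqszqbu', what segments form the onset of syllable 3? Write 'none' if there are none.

The vowels are u, q, q, u — 4 nuclei, so 4 syllables.
σ1/σ2 boundary: cluster /zr/ — /zr/ is itself a permitted onset, so the whole cluster goes right; preceding coda = ∅.
σ2/σ3 boundary: cluster /sz/ — the longest permitted-onset suffix is /z/; onset = /z/, preceding coda = /s/.
σ3/σ4 boundary: just /b/ — single C goes to the following onset.
So the parse is sru.zrqs.zq.bu.
Syllable 3 is /zq/: onset /z/, nucleus /q/, coda ∅.

z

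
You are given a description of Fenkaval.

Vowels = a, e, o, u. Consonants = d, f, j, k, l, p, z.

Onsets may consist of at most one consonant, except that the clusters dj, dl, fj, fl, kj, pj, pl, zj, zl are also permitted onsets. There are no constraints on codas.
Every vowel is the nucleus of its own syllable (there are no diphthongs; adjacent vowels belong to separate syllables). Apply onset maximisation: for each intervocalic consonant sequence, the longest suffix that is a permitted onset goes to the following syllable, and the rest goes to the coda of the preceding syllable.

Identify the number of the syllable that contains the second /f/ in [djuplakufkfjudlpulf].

4

Nuclei (vowels): u, a, u, u, u → 5 syllables.
/u…a/ gap (V1→V2): /pl/ — entire cluster is a permitted onset → onset /pl/, coda ∅.
/a…u/ gap (V2→V3): /k/ is a single consonant, so it becomes the next onset.
/u…u/ gap (V3→V4): /fkfj/ splits as /fk/ + /fj/ (/fj/ is the longest suffix that is a licit onset).
/u…u/ gap (V4→V5): /dlp/ — longest licit onset from the right is /p/, leaving /dl/ as coda.
Result: dju.pla.kufk.fjudl.pulf.
The second /f/ is in the onset of syllable 4 (/fjudl/).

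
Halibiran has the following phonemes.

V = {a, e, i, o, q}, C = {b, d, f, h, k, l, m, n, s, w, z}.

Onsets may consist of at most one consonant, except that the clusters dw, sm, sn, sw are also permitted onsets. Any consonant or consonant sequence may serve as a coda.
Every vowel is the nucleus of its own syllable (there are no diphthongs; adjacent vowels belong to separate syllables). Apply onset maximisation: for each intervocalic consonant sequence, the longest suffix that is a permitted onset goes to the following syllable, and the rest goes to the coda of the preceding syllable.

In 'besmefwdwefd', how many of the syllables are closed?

2

The vowels are e, e, e — 3 nuclei, so 3 syllables.
Between /e/ (V1) and /e/ (V2): /sm/ is a licit onset in full, so it all attaches to the next syllable.
Between /e/ (V2) and /e/ (V3): /fwdw/ — longest licit onset from the right is /dw/, leaving /fw/ as coda.
Syllabification: be.smefw.dwefd.
Classifying each syllable: /be/ (open), /smefw/ (closed), /dwefd/ (closed).
Closed syllables: 2.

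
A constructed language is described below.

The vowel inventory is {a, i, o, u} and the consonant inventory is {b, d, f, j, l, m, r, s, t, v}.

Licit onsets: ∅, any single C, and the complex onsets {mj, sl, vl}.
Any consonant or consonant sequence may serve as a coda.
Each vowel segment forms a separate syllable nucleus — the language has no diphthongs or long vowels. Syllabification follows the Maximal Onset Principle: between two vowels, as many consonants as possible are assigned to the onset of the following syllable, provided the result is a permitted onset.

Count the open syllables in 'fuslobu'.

3

Nuclei (vowels): u, o, u → 3 syllables.
Between /u/ (V1) and /o/ (V2): cluster /sl/ — /sl/ is itself a permitted onset, so the whole cluster goes right; preceding coda = ∅.
Between /o/ (V2) and /u/ (V3): /b/ is a single consonant, so it becomes the next onset.
Syllabification: fu.slo.bu.
Classifying each syllable: /fu/ (open), /slo/ (open), /bu/ (open).
Open syllables: 3.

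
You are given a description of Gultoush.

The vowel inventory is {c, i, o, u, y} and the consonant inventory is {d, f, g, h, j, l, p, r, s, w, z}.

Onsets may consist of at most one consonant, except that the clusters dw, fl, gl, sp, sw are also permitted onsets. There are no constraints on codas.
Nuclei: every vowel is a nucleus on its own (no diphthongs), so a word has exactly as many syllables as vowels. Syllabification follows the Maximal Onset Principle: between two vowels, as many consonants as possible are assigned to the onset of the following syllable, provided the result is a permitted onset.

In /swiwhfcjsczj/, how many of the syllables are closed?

3

Vowels present: i, c, c; each is a nucleus, giving 3 syllables.
Between /i/ (V1) and /c/ (V2): cluster /whf/ — the longest permitted-onset suffix is /f/; onset = /f/, preceding coda = /wh/.
Between /c/ (V2) and /c/ (V3): /js/; trying suffixes from longest down, /s/ is the first permitted one, so coda /j/ | onset /s/.
Syllabification: swiwh.fcj.sczj.
Classifying each syllable: /swiwh/ (closed), /fcj/ (closed), /sczj/ (closed).
Closed syllables: 3.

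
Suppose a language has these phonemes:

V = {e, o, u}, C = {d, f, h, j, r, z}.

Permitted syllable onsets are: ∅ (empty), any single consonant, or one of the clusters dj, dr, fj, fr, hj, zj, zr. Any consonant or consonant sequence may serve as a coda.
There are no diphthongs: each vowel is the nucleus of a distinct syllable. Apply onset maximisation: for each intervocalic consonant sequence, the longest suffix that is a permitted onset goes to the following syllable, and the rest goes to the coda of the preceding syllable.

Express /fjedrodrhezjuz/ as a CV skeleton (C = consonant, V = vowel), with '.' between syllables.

CCV.CCVCC.CV.CCVC

Vowels present: e, o, e, u; each is a nucleus, giving 4 syllables.
V1 /e/ – V2 /o/: cluster /dr/ — /dr/ is itself a permitted onset, so the whole cluster goes right; preceding coda = ∅.
V2 /o/ – V3 /e/: cluster /drh/ — the longest permitted-onset suffix is /h/; onset = /h/, preceding coda = /dr/.
V3 /e/ – V4 /u/: /zj/ — entire cluster is a permitted onset → onset /zj/, coda ∅.
So the parse is fje.drodr.he.zjuz.
Mapping each syllable to C/V: /fje/ → CCV, /drodr/ → CCVCC, /he/ → CV, /zjuz/ → CCVC.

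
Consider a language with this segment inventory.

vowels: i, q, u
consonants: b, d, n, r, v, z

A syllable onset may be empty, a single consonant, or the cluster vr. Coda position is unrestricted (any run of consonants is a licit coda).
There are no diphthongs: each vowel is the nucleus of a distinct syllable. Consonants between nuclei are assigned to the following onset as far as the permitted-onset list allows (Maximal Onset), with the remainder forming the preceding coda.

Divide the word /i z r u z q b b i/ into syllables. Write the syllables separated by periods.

Nuclei (vowels): i, u, q, i → 4 syllables.
/i…u/ gap (V1→V2): /zr/; trying suffixes from longest down, /r/ is the first permitted one, so coda /z/ | onset /r/.
/u…q/ gap (V2→V3): just /z/ — single C goes to the following onset.
/q…i/ gap (V3→V4): /bb/ splits as /b/ + /b/ (/b/ is the longest suffix that is a licit onset).

iz.ru.zqb.bi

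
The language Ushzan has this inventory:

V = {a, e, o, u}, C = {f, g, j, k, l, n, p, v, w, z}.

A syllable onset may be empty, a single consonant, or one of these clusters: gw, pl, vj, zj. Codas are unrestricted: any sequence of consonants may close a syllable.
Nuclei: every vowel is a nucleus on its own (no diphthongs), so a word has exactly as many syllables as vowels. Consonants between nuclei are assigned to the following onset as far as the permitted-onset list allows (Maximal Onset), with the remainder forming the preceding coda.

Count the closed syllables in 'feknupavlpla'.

2

The vowels are e, u, a, a — 4 nuclei, so 4 syllables.
Between /e/ (V1) and /u/ (V2): /kn/ — longest licit onset from the right is /n/, leaving /k/ as coda.
Between /u/ (V2) and /a/ (V3): just /p/ — single C goes to the following onset.
Between /a/ (V3) and /a/ (V4): /vlpl/ — longest licit onset from the right is /pl/, leaving /vl/ as coda.
Putting it together: fek.nu.pavl.pla.
Classifying each syllable: /fek/ (closed), /nu/ (open), /pavl/ (closed), /pla/ (open).
Closed syllables: 2.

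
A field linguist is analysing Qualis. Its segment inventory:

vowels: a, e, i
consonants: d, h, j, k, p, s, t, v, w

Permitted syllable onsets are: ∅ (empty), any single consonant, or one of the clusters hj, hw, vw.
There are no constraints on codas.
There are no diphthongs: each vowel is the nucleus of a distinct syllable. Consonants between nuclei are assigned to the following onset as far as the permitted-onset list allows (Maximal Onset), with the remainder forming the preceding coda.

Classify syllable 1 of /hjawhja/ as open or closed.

The vowels are a, a — 2 nuclei, so 2 syllables.
Between /a/ (V1) and /a/ (V2): /whj/ — longest licit onset from the right is /hj/, leaving /w/ as coda.
Result: hjaw.hja.
Syllable 1 is /hjaw/ with coda /w/, so it is closed.

closed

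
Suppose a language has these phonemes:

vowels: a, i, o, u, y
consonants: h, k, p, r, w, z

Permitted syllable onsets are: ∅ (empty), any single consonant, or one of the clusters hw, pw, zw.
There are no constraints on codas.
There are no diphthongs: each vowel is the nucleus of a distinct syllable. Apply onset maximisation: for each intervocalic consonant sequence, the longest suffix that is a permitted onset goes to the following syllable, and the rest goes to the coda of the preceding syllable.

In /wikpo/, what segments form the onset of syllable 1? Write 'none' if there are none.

Vowels present: i, o; each is a nucleus, giving 2 syllables.
/i…o/ gap (V1→V2): /kp/ — longest licit onset from the right is /p/, leaving /k/ as coda.
So the parse is wik.po.
Syllable 1 is /wik/: onset /w/, nucleus /i/, coda /k/.

w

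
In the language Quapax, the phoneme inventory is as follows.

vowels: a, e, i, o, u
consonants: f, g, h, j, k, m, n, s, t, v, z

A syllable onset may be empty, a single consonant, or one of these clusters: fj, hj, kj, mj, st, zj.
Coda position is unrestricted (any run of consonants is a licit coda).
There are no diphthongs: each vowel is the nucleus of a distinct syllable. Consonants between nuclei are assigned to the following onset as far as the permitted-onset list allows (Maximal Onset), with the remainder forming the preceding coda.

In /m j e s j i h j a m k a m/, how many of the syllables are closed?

3

Nuclei (vowels): e, i, a, a → 4 syllables.
Between /e/ (V1) and /i/ (V2): cluster /sj/ — the longest permitted-onset suffix is /j/; onset = /j/, preceding coda = /s/.
Between /i/ (V2) and /a/ (V3): cluster /hj/ — /hj/ is itself a permitted onset, so the whole cluster goes right; preceding coda = ∅.
Between /a/ (V3) and /a/ (V4): /mk/ splits as /m/ + /k/ (/k/ is the longest suffix that is a licit onset).
Putting it together: mjes.ji.hjam.kam.
Classifying each syllable: /mjes/ (closed), /ji/ (open), /hjam/ (closed), /kam/ (closed).
Closed syllables: 3.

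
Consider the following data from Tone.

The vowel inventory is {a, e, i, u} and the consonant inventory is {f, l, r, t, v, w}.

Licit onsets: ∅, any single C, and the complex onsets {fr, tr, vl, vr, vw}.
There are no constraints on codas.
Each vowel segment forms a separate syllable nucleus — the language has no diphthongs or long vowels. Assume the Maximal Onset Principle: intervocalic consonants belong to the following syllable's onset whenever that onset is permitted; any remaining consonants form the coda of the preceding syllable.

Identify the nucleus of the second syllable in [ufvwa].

Nuclei (vowels): u, a → 2 syllables.
The second nucleus (vowel 2 from the left) is /a/.

a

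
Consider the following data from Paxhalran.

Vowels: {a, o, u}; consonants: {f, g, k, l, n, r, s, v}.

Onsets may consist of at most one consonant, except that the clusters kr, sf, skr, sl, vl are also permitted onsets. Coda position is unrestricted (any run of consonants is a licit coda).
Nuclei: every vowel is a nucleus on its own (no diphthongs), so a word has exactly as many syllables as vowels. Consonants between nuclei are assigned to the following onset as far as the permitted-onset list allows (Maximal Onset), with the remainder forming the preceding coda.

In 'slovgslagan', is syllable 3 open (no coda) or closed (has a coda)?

closed

The vowels are o, a, a — 3 nuclei, so 3 syllables.
/o…a/ gap (V1→V2): /vgsl/ — longest licit onset from the right is /sl/, leaving /vg/ as coda.
/a…a/ gap (V2→V3): /g/ → onset of the next syllable (single consonants are always licit onsets).
Putting it together: slovg.sla.gan.
Syllable 3 is /gan/ with coda /n/, so it is closed.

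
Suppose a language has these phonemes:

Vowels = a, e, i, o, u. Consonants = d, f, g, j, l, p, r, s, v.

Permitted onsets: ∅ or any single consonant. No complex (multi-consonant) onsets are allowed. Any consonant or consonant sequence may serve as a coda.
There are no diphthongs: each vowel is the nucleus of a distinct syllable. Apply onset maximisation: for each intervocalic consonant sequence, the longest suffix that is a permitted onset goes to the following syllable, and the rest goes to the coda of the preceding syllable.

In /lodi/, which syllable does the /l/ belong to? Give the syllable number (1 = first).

1

Vowels present: o, i; each is a nucleus, giving 2 syllables.
/o…i/ gap (V1→V2): just /d/ — single C goes to the following onset.
Result: lo.di.
The /l/ is in the onset of syllable 1 (/lo/).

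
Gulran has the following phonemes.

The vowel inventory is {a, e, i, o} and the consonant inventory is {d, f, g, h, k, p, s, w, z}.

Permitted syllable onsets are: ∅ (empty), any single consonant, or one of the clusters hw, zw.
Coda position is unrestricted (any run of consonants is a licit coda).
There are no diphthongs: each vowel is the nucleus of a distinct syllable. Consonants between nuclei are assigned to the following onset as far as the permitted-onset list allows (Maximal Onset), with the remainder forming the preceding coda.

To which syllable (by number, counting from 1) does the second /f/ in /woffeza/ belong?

Vowels present: o, e, a; each is a nucleus, giving 3 syllables.
V1 /o/ – V2 /e/: /ff/ — longest licit onset from the right is /f/, leaving /f/ as coda.
V2 /e/ – V3 /a/: just /z/ — single C goes to the following onset.
Syllabification: wof.fe.za.
The second /f/ is in the onset of syllable 2 (/fe/).

2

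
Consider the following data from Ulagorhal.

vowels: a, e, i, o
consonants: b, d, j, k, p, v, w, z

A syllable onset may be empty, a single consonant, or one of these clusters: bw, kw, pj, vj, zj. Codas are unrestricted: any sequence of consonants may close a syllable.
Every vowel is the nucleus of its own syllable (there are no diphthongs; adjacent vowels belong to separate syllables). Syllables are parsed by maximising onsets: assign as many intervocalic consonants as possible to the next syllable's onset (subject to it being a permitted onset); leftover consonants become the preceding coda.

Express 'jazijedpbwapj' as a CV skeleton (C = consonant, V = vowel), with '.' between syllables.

The vowels are a, i, e, a — 4 nuclei, so 4 syllables.
V1 /a/ – V2 /i/: /z/ is a single consonant, so it becomes the next onset.
V2 /i/ – V3 /e/: /j/ → onset of the next syllable (single consonants are always licit onsets).
V3 /e/ – V4 /a/: /dpbw/; trying suffixes from longest down, /bw/ is the first permitted one, so coda /dp/ | onset /bw/.
Putting it together: ja.zi.jedp.bwapj.
Mapping each syllable to C/V: /ja/ → CV, /zi/ → CV, /jedp/ → CVCC, /bwapj/ → CCVCC.

CV.CV.CVCC.CCVCC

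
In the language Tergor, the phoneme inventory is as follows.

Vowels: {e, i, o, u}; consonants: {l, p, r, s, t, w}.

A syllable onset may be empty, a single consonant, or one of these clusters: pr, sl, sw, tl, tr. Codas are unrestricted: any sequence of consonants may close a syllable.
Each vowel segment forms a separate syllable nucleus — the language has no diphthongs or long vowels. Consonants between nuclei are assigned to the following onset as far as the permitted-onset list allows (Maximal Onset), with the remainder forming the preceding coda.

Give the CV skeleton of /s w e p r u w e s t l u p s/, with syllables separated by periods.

CCV.CCV.CVC.CCVCC

The vowels are e, u, e, u — 4 nuclei, so 4 syllables.
Between /e/ (V1) and /u/ (V2): /pr/ — entire cluster is a permitted onset → onset /pr/, coda ∅.
Between /u/ (V2) and /e/ (V3): /w/ is a single consonant, so it becomes the next onset.
Between /e/ (V3) and /u/ (V4): cluster /stl/ — the longest permitted-onset suffix is /tl/; onset = /tl/, preceding coda = /s/.
Syllabification: swe.pru.wes.tlups.
Mapping each syllable to C/V: /swe/ → CCV, /pru/ → CCV, /wes/ → CVC, /tlups/ → CCVCC.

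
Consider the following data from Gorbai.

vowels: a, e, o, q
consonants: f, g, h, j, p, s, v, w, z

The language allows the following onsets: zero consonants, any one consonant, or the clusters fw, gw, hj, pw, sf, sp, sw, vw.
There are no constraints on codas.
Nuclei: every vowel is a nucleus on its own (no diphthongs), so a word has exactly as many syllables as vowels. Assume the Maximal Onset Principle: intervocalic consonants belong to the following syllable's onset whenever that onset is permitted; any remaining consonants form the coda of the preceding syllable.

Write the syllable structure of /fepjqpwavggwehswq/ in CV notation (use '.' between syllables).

Vowels present: e, q, a, e, q; each is a nucleus, giving 5 syllables.
Between /e/ (V1) and /q/ (V2): cluster /pj/ — the longest permitted-onset suffix is /j/; onset = /j/, preceding coda = /p/.
Between /q/ (V2) and /a/ (V3): /pw/ — entire cluster is a permitted onset → onset /pw/, coda ∅.
Between /a/ (V3) and /e/ (V4): /vggw/; trying suffixes from longest down, /gw/ is the first permitted one, so coda /vg/ | onset /gw/.
Between /e/ (V4) and /q/ (V5): /hsw/ splits as /h/ + /sw/ (/sw/ is the longest suffix that is a licit onset).
Syllabification: fep.jq.pwavg.gweh.swq.
Mapping each syllable to C/V: /fep/ → CVC, /jq/ → CV, /pwavg/ → CCVCC, /gweh/ → CCVC, /swq/ → CCV.

CVC.CV.CCVCC.CCVC.CCV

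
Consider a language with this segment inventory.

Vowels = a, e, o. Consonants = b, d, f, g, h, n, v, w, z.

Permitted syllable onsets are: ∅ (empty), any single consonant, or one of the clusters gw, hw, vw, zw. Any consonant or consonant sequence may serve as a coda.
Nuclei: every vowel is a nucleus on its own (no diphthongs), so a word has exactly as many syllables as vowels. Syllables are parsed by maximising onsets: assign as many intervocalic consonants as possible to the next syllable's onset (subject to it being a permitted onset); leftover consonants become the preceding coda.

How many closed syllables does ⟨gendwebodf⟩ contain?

2

Vowels present: e, e, o; each is a nucleus, giving 3 syllables.
σ1/σ2 boundary: /ndw/ splits as /nd/ + /w/ (/w/ is the longest suffix that is a licit onset).
σ2/σ3 boundary: /b/ is a single consonant, so it becomes the next onset.
Syllabification: gend.we.bodf.
Classifying each syllable: /gend/ (closed), /we/ (open), /bodf/ (closed).
Closed syllables: 2.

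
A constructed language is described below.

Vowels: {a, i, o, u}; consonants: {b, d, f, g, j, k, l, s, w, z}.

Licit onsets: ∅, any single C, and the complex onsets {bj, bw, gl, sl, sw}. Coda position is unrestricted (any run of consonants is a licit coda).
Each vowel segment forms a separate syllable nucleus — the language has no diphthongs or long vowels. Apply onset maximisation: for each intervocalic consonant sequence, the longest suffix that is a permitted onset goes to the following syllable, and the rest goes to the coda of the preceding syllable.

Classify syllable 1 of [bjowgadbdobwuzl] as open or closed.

closed

Nuclei (vowels): o, a, o, u → 4 syllables.
/o…a/ gap (V1→V2): /wg/; trying suffixes from longest down, /g/ is the first permitted one, so coda /w/ | onset /g/.
/a…o/ gap (V2→V3): /dbd/ — longest licit onset from the right is /d/, leaving /db/ as coda.
/o…u/ gap (V3→V4): /bw/ is a licit onset in full, so it all attaches to the next syllable.
Putting it together: bjow.gadb.do.bwuzl.
Syllable 1 is /bjow/ with coda /w/, so it is closed.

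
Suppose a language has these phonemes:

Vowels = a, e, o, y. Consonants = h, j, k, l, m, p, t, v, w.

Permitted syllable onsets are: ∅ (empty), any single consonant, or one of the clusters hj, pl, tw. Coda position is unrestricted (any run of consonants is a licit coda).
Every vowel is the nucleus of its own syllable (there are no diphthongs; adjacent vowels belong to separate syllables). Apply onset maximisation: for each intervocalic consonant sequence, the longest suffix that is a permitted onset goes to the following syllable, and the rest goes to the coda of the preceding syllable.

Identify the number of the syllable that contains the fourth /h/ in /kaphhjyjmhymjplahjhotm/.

The vowels are a, y, y, a, o — 5 nuclei, so 5 syllables.
/a…y/ gap (V1→V2): cluster /phhj/ — the longest permitted-onset suffix is /hj/; onset = /hj/, preceding coda = /ph/.
/y…y/ gap (V2→V3): cluster /jmh/ — the longest permitted-onset suffix is /h/; onset = /h/, preceding coda = /jm/.
/y…a/ gap (V3→V4): /mjpl/ — longest licit onset from the right is /pl/, leaving /mj/ as coda.
/a…o/ gap (V4→V5): /hjh/; trying suffixes from longest down, /h/ is the first permitted one, so coda /hj/ | onset /h/.
Putting it together: kaph.hjyjm.hymj.plahj.hotm.
The fourth /h/ is in the coda of syllable 4 (/plahj/).

4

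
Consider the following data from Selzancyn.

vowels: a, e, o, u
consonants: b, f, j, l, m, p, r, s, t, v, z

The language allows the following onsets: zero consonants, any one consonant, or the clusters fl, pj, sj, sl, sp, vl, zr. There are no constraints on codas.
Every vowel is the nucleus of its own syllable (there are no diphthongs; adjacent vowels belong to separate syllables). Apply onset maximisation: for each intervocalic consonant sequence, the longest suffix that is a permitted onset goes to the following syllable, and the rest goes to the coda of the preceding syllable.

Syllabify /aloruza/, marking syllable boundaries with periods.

a.lo.ru.za

Vowels present: a, o, u, a; each is a nucleus, giving 4 syllables.
σ1/σ2 boundary: just /l/ — single C goes to the following onset.
σ2/σ3 boundary: /r/ is a single consonant, so it becomes the next onset.
σ3/σ4 boundary: /z/ → onset of the next syllable (single consonants are always licit onsets).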